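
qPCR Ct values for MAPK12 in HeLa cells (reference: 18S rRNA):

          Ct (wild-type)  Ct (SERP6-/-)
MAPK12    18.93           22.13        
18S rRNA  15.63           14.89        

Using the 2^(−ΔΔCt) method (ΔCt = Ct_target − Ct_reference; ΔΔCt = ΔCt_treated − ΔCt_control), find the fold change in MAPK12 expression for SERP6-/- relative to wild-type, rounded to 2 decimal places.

0.07

ΔCt(wild-type) = 18.930 − 15.630 = 3.300
ΔCt(SERP6-/-) = 22.130 − 14.890 = 7.240
ΔΔCt = 7.240 − 3.300 = 3.940
Fold change = 2^(−3.940) = 0.065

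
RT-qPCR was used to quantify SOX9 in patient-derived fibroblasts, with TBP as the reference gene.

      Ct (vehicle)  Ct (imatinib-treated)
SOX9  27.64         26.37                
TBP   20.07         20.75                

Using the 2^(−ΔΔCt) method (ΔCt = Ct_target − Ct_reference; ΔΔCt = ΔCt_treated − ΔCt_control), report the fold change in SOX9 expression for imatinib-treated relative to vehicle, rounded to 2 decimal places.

3.86

ΔCt(vehicle) = 27.640 − 20.070 = 7.570
ΔCt(imatinib-treated) = 26.370 − 20.750 = 5.620
ΔΔCt = 5.620 − 7.570 = -1.950
Fold change = 2^(−(-1.950)) = 2^1.950 = 3.864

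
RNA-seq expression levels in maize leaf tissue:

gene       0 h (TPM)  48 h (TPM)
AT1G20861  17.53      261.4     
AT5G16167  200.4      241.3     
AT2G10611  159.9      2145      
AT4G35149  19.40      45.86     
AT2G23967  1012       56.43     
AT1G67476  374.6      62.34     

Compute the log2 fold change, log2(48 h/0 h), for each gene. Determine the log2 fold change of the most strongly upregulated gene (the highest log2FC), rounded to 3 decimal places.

log2(261.4/17.53) = 3.898  (AT1G20861)
log2(241.3/200.4) = 0.268  (AT5G16167)
log2(2145/159.9) = 3.746  (AT2G10611)
log2(45.86/19.40) = 1.241  (AT4G35149)
log2(56.43/1012) = -4.165  (AT2G23967)
log2(62.34/374.6) = -2.587  (AT1G67476)
AT1G20861 is most strongly upregulated.

3.898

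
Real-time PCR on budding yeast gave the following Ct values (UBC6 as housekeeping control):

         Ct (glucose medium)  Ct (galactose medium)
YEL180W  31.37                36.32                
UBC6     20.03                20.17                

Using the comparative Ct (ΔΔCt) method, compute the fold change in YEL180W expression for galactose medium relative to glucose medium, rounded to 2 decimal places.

0.04

ΔCt(glucose medium) = 31.370 − 20.030 = 11.340
ΔCt(galactose medium) = 36.320 − 20.170 = 16.150
ΔΔCt = 16.150 − 11.340 = 4.810
Fold change = 2^(−4.810) = 0.036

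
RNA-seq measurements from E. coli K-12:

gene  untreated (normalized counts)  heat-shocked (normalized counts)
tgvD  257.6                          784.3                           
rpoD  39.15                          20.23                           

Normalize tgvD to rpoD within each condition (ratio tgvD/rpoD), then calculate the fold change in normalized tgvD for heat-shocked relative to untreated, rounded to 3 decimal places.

tgvD/rpoD (untreated) = 257.6 / 39.15 = 6.5798
tgvD/rpoD (heat-shocked) = 784.3 / 20.23 = 38.769
Fold change = 38.769 / 6.5798 = 5.8921

5.892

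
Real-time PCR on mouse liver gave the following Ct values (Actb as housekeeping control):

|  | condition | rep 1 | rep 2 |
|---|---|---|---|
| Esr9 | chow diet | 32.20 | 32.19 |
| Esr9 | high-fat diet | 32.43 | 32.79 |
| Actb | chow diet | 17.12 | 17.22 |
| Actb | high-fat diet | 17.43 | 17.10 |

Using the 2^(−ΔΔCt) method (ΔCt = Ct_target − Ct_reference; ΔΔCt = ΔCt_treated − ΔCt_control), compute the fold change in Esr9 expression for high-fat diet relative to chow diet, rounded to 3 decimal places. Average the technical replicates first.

0.801

Mean Ct: Esr9 chow diet 32.195; Esr9 high-fat diet 32.610; Actb chow diet 17.170; Actb high-fat diet 17.265
ΔCt(chow diet) = 32.195 − 17.170 = 15.025
ΔCt(high-fat diet) = 32.610 − 17.265 = 15.345
ΔΔCt = 15.345 − 15.025 = 0.320
Fold change = 2^(−0.320) = 0.8011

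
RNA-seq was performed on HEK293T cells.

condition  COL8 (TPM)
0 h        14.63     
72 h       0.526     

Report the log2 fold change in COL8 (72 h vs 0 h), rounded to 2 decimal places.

-4.80

Fold change = 0.526 / 14.63 = 0.0360
log2(0.0360) = -4.798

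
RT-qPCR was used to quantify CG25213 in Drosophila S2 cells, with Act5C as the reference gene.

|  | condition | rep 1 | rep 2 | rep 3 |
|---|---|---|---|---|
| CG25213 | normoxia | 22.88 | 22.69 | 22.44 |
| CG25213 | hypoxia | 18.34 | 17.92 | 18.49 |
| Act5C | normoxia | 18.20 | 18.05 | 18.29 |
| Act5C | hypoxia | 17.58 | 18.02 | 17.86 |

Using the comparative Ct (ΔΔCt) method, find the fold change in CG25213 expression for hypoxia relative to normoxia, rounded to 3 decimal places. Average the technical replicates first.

16.679

Mean Ct: CG25213 normoxia 22.670; CG25213 hypoxia 18.250; Act5C normoxia 18.180; Act5C hypoxia 17.820
ΔCt(normoxia) = 22.670 − 18.180 = 4.490
ΔCt(hypoxia) = 18.250 − 17.820 = 0.430
ΔΔCt = 0.430 − 4.490 = -4.060
Fold change = 2^(−(-4.060)) = 2^4.060 = 16.6795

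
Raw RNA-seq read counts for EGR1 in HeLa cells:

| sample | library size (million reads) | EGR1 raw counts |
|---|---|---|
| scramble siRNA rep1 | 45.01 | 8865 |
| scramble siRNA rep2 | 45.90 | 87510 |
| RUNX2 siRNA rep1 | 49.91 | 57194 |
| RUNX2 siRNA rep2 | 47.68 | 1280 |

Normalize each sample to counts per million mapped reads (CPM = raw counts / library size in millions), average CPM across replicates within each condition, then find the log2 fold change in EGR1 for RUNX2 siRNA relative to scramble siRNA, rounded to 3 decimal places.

CPM(scramble siRNA rep1) = 8865 / 45.01 = 196.9562
CPM(scramble siRNA rep2) = 87510 / 45.90 = 1906.5359
CPM(RUNX2 siRNA rep1) = 57194 / 49.91 = 1145.9427
CPM(RUNX2 siRNA rep2) = 1280 / 47.68 = 26.8456
mean CPM(scramble siRNA) = 1051.7461; mean CPM(RUNX2 siRNA) = 586.3942
Fold change = 586.3942 / 1051.7461 = 0.55754
log2(0.55754) = -0.8428

-0.843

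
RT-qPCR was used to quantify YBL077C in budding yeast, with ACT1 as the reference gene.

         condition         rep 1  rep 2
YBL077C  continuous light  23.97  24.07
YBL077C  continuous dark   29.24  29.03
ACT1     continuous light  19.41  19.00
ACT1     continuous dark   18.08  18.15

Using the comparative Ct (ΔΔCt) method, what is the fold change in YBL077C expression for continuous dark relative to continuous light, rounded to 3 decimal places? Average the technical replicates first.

0.014

Mean Ct: YBL077C continuous light 24.020; YBL077C continuous dark 29.135; ACT1 continuous light 19.205; ACT1 continuous dark 18.115
ΔCt(continuous light) = 24.020 − 19.205 = 4.815
ΔCt(continuous dark) = 29.135 − 18.115 = 11.020
ΔΔCt = 11.020 − 4.815 = 6.205
Fold change = 2^(−6.205) = 0.0136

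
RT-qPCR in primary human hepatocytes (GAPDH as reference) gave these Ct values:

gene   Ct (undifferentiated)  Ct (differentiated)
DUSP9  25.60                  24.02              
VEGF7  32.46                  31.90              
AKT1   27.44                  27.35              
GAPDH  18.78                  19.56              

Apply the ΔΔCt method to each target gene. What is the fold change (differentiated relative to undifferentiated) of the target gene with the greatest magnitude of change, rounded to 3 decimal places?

DUSP9: ΔΔCt = (24.02−19.56) − (25.60−18.78) = 4.46 − 6.82 = -2.36; fold change = 2^2.36 = 5.134
VEGF7: ΔΔCt = (31.90−19.56) − (32.46−18.78) = 12.34 − 13.68 = -1.34; fold change = 2^1.34 = 2.532
AKT1: ΔΔCt = (27.35−19.56) − (27.44−18.78) = 7.79 − 8.66 = -0.87; fold change = 2^0.87 = 1.828
DUSP9 has the largest |ΔΔCt| = 2.36.

5.134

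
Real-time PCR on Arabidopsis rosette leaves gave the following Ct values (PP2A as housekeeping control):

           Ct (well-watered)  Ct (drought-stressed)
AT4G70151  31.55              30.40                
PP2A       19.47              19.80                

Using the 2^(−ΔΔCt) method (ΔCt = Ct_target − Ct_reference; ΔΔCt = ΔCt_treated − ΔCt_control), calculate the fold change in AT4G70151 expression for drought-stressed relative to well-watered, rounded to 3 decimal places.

ΔCt(well-watered) = 31.550 − 19.470 = 12.080
ΔCt(drought-stressed) = 30.400 − 19.800 = 10.600
ΔΔCt = 10.600 − 12.080 = -1.480
Fold change = 2^(−(-1.480)) = 2^1.480 = 2.7895

2.789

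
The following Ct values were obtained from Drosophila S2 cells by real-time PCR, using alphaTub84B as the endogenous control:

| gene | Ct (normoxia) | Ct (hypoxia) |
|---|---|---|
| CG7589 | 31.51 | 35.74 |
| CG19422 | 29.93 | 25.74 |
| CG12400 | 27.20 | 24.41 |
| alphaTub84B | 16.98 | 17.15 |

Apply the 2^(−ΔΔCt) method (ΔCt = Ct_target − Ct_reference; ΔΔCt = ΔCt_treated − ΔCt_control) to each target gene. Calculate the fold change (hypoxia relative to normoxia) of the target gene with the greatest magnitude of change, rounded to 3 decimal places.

20.535

CG7589: ΔΔCt = (35.74−17.15) − (31.51−16.98) = 18.59 − 14.53 = 4.06; fold change = 2^-4.06 = 0.060
CG19422: ΔΔCt = (25.74−17.15) − (29.93−16.98) = 8.59 − 12.95 = -4.36; fold change = 2^4.36 = 20.535
CG12400: ΔΔCt = (24.41−17.15) − (27.20−16.98) = 7.26 − 10.22 = -2.96; fold change = 2^2.96 = 7.781
CG19422 has the largest |ΔΔCt| = 4.36.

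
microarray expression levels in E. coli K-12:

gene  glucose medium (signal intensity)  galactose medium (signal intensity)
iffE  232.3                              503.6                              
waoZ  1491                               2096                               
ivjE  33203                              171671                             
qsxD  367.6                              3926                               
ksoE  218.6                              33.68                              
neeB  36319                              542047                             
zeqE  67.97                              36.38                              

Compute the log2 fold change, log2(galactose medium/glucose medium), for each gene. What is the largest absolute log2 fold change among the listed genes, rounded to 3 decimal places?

3.900

log2(503.6/232.3) = 1.116  (iffE)
log2(2096/1491) = 0.491  (waoZ)
log2(171671/33203) = 2.370  (ivjE)
log2(3926/367.6) = 3.417  (qsxD)
log2(33.68/218.6) = -2.698  (ksoE)
log2(542047/36319) = 3.900  (neeB)
log2(36.38/67.97) = -0.902  (zeqE)
The largest magnitude belongs to neeB.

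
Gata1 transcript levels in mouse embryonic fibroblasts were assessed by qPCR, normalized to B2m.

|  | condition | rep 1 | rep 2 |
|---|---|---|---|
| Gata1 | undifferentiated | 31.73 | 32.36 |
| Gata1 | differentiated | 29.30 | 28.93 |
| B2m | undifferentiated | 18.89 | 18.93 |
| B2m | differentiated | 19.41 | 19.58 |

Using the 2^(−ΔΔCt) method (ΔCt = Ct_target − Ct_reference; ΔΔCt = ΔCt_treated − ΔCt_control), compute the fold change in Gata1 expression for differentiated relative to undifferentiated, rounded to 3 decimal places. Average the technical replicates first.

11.432

Mean Ct: Gata1 undifferentiated 32.045; Gata1 differentiated 29.115; B2m undifferentiated 18.910; B2m differentiated 19.495
ΔCt(undifferentiated) = 32.045 − 18.910 = 13.135
ΔCt(differentiated) = 29.115 − 19.495 = 9.620
ΔΔCt = 9.620 − 13.135 = -3.515
Fold change = 2^(−(-3.515)) = 2^3.515 = 11.4320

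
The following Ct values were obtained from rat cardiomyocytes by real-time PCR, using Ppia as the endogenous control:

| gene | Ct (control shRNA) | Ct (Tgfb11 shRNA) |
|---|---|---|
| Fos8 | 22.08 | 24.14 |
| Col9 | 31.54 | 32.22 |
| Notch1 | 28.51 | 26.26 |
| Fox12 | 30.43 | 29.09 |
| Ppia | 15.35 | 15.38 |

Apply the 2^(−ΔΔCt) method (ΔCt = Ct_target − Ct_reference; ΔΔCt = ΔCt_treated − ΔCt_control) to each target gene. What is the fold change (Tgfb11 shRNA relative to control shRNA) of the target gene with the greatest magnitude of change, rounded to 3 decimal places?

Fos8: ΔΔCt = (24.14−15.38) − (22.08−15.35) = 8.76 − 6.73 = 2.03; fold change = 2^-2.03 = 0.245
Col9: ΔΔCt = (32.22−15.38) − (31.54−15.35) = 16.84 − 16.19 = 0.65; fold change = 2^-0.65 = 0.637
Notch1: ΔΔCt = (26.26−15.38) − (28.51−15.35) = 10.88 − 13.16 = -2.28; fold change = 2^2.28 = 4.857
Fox12: ΔΔCt = (29.09−15.38) − (30.43−15.35) = 13.71 − 15.08 = -1.37; fold change = 2^1.37 = 2.585
Notch1 has the largest |ΔΔCt| = 2.28.

4.857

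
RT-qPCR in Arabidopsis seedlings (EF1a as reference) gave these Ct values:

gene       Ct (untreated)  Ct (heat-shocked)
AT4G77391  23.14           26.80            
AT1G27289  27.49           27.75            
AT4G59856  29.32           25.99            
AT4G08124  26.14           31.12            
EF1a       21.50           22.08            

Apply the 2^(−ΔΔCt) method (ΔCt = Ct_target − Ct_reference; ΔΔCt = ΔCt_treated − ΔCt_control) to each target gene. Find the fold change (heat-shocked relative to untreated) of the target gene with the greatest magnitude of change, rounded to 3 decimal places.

0.047

AT4G77391: ΔΔCt = (26.80−22.08) − (23.14−21.50) = 4.72 − 1.64 = 3.08; fold change = 2^-3.08 = 0.118
AT1G27289: ΔΔCt = (27.75−22.08) − (27.49−21.50) = 5.67 − 5.99 = -0.32; fold change = 2^0.32 = 1.248
AT4G59856: ΔΔCt = (25.99−22.08) − (29.32−21.50) = 3.91 − 7.82 = -3.91; fold change = 2^3.91 = 15.032
AT4G08124: ΔΔCt = (31.12−22.08) − (26.14−21.50) = 9.04 − 4.64 = 4.40; fold change = 2^-4.40 = 0.047
AT4G08124 has the largest |ΔΔCt| = 4.40.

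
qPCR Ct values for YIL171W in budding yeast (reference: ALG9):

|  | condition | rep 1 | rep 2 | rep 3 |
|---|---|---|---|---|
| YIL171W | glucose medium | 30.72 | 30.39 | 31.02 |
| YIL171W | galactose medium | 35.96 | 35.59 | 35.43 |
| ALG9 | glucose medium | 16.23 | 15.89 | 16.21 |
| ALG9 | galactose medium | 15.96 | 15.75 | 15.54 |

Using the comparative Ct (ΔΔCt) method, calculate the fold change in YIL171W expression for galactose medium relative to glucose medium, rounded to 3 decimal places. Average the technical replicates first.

0.025

Mean Ct: YIL171W glucose medium 30.710; YIL171W galactose medium 35.660; ALG9 glucose medium 16.110; ALG9 galactose medium 15.750
ΔCt(glucose medium) = 30.710 − 16.110 = 14.600
ΔCt(galactose medium) = 35.660 − 15.750 = 19.910
ΔΔCt = 19.910 − 14.600 = 5.310
Fold change = 2^(−5.310) = 0.0252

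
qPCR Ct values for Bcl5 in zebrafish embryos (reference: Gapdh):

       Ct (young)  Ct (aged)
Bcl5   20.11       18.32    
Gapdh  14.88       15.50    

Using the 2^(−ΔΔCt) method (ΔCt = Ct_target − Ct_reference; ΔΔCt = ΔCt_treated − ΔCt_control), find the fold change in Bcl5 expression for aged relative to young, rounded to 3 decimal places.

ΔCt(young) = 20.110 − 14.880 = 5.230
ΔCt(aged) = 18.320 − 15.500 = 2.820
ΔΔCt = 2.820 − 5.230 = -2.410
Fold change = 2^(−(-2.410)) = 2^2.410 = 5.3147

5.315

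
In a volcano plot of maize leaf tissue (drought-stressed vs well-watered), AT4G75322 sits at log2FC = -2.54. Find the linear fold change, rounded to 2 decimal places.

Fold change = 2^(-2.54) = 0.172

0.17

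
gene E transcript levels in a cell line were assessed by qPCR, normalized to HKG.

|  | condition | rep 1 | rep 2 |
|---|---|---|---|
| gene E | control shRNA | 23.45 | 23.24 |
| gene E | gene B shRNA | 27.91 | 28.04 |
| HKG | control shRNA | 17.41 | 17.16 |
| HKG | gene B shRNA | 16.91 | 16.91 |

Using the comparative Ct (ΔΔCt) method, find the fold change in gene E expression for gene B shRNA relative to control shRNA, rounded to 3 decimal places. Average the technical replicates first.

0.031

Mean Ct: gene E control shRNA 23.345; gene E gene B shRNA 27.975; HKG control shRNA 17.285; HKG gene B shRNA 16.910
ΔCt(control shRNA) = 23.345 − 17.285 = 6.060
ΔCt(gene B shRNA) = 27.975 − 16.910 = 11.065
ΔΔCt = 11.065 − 6.060 = 5.005
Fold change = 2^(−5.005) = 0.0311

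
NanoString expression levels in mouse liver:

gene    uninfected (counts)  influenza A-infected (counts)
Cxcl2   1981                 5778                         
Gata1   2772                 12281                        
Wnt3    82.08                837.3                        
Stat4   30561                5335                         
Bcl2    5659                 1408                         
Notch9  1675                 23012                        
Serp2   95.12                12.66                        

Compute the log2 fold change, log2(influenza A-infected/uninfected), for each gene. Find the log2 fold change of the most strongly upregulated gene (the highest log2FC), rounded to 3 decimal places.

3.780

log2(5778/1981) = 1.544  (Cxcl2)
log2(12281/2772) = 2.147  (Gata1)
log2(837.3/82.08) = 3.351  (Wnt3)
log2(5335/30561) = -2.518  (Stat4)
log2(1408/5659) = -2.007  (Bcl2)
log2(23012/1675) = 3.780  (Notch9)
log2(12.66/95.12) = -2.909  (Serp2)
Notch9 is most strongly upregulated.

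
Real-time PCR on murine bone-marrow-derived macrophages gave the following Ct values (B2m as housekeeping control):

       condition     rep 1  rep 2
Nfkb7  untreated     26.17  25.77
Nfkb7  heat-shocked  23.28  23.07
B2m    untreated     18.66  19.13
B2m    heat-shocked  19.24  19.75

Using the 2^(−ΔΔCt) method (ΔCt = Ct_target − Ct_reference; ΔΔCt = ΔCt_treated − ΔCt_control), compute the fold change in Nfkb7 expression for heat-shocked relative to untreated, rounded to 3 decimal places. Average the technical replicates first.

Mean Ct: Nfkb7 untreated 25.970; Nfkb7 heat-shocked 23.175; B2m untreated 18.895; B2m heat-shocked 19.495
ΔCt(untreated) = 25.970 − 18.895 = 7.075
ΔCt(heat-shocked) = 23.175 − 19.495 = 3.680
ΔΔCt = 3.680 − 7.075 = -3.395
Fold change = 2^(−(-3.395)) = 2^3.395 = 10.5195

10.520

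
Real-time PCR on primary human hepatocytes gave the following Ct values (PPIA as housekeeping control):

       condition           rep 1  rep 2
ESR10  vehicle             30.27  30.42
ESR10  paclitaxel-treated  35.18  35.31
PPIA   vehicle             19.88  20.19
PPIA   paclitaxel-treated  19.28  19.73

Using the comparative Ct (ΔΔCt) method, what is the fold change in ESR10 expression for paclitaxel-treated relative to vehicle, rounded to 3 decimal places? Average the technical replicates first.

0.023

Mean Ct: ESR10 vehicle 30.345; ESR10 paclitaxel-treated 35.245; PPIA vehicle 20.035; PPIA paclitaxel-treated 19.505
ΔCt(vehicle) = 30.345 − 20.035 = 10.310
ΔCt(paclitaxel-treated) = 35.245 − 19.505 = 15.740
ΔΔCt = 15.740 − 10.310 = 5.430
Fold change = 2^(−5.430) = 0.0232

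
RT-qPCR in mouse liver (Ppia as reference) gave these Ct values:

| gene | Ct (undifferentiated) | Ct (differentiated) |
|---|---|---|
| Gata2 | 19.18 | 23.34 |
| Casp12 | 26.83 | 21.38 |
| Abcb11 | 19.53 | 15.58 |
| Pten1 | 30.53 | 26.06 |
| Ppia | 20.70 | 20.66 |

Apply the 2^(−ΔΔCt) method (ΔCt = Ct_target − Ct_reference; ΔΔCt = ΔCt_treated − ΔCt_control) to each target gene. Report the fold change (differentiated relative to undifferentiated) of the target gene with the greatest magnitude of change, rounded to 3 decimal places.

Gata2: ΔΔCt = (23.34−20.66) − (19.18−20.70) = 2.68 − (-1.52) = 4.20; fold change = 2^-4.20 = 0.054
Casp12: ΔΔCt = (21.38−20.66) − (26.83−20.70) = 0.72 − 6.13 = -5.41; fold change = 2^5.41 = 42.518
Abcb11: ΔΔCt = (15.58−20.66) − (19.53−20.70) = -5.08 − (-1.17) = -3.91; fold change = 2^3.91 = 15.032
Pten1: ΔΔCt = (26.06−20.66) − (30.53−20.70) = 5.40 − 9.83 = -4.43; fold change = 2^4.43 = 21.556
Casp12 has the largest |ΔΔCt| = 5.41.

42.518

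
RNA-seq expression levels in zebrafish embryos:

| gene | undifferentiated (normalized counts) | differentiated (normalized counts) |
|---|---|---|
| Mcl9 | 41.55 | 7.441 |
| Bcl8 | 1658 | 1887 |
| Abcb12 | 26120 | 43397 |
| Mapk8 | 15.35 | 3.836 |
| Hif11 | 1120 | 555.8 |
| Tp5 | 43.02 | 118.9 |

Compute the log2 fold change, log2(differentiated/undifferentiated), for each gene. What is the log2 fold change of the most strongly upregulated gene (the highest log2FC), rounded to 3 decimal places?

1.467

log2(7.441/41.55) = -2.481  (Mcl9)
log2(1887/1658) = 0.187  (Bcl8)
log2(43397/26120) = 0.732  (Abcb12)
log2(3.836/15.35) = -2.001  (Mapk8)
log2(555.8/1120) = -1.011  (Hif11)
log2(118.9/43.02) = 1.467  (Tp5)
Tp5 is most strongly upregulated.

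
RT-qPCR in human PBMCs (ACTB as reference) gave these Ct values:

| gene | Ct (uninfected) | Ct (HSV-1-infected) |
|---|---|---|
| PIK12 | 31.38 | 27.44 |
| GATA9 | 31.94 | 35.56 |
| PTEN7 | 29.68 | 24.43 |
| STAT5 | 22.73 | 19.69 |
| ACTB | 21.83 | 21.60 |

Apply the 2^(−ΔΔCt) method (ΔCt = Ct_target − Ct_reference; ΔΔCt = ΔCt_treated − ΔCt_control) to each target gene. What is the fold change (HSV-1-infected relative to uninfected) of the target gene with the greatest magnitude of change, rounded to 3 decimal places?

PIK12: ΔΔCt = (27.44−21.60) − (31.38−21.83) = 5.84 − 9.55 = -3.71; fold change = 2^3.71 = 13.086
GATA9: ΔΔCt = (35.56−21.60) − (31.94−21.83) = 13.96 − 10.11 = 3.85; fold change = 2^-3.85 = 0.069
PTEN7: ΔΔCt = (24.43−21.60) − (29.68−21.83) = 2.83 − 7.85 = -5.02; fold change = 2^5.02 = 32.447
STAT5: ΔΔCt = (19.69−21.60) − (22.73−21.83) = -1.91 − 0.90 = -2.81; fold change = 2^2.81 = 7.013
PTEN7 has the largest |ΔΔCt| = 5.02.

32.447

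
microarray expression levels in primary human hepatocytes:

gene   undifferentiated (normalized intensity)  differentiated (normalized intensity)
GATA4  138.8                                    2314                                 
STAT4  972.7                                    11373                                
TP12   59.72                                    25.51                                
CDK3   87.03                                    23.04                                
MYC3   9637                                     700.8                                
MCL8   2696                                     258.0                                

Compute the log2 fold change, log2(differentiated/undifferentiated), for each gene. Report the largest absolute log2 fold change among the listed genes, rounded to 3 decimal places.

4.059

log2(2314/138.8) = 4.059  (GATA4)
log2(11373/972.7) = 3.547  (STAT4)
log2(25.51/59.72) = -1.227  (TP12)
log2(23.04/87.03) = -1.917  (CDK3)
log2(700.8/9637) = -3.782  (MYC3)
log2(258.0/2696) = -3.385  (MCL8)
The largest magnitude belongs to GATA4.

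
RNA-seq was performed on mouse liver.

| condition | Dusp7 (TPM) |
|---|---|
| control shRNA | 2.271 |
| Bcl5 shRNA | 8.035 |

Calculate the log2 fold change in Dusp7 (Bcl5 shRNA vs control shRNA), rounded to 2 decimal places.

Fold change = 8.035 / 2.271 = 3.5381
log2(3.5381) = 1.823

1.82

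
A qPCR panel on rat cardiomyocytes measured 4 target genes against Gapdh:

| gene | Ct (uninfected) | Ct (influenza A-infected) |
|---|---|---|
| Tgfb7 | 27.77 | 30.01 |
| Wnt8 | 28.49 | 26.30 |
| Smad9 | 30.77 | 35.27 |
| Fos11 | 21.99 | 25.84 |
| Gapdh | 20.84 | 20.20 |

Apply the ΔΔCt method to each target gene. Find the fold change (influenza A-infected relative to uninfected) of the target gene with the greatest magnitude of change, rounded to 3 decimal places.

Tgfb7: ΔΔCt = (30.01−20.20) − (27.77−20.84) = 9.81 − 6.93 = 2.88; fold change = 2^-2.88 = 0.136
Wnt8: ΔΔCt = (26.30−20.20) − (28.49−20.84) = 6.10 − 7.65 = -1.55; fold change = 2^1.55 = 2.928
Smad9: ΔΔCt = (35.27−20.20) − (30.77−20.84) = 15.07 − 9.93 = 5.14; fold change = 2^-5.14 = 0.028
Fos11: ΔΔCt = (25.84−20.20) − (21.99−20.84) = 5.64 − 1.15 = 4.49; fold change = 2^-4.49 = 0.045
Smad9 has the largest |ΔΔCt| = 5.14.

0.028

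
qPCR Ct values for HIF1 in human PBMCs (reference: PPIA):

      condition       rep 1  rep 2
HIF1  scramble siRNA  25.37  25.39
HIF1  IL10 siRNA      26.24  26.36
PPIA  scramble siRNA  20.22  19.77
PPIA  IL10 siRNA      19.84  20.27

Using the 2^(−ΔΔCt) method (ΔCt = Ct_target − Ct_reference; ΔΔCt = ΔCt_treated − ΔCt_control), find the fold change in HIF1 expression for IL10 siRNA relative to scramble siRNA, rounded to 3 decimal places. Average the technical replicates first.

Mean Ct: HIF1 scramble siRNA 25.380; HIF1 IL10 siRNA 26.300; PPIA scramble siRNA 19.995; PPIA IL10 siRNA 20.055
ΔCt(scramble siRNA) = 25.380 − 19.995 = 5.385
ΔCt(IL10 siRNA) = 26.300 − 20.055 = 6.245
ΔΔCt = 6.245 − 5.385 = 0.860
Fold change = 2^(−0.860) = 0.5510

0.551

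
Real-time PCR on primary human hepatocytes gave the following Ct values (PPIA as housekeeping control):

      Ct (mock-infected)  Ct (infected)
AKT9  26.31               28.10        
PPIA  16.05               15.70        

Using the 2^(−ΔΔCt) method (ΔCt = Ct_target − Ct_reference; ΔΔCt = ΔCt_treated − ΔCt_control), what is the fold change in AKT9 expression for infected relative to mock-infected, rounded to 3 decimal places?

ΔCt(mock-infected) = 26.310 − 16.050 = 10.260
ΔCt(infected) = 28.100 − 15.700 = 12.400
ΔΔCt = 12.400 − 10.260 = 2.140
Fold change = 2^(−2.140) = 0.2269

0.227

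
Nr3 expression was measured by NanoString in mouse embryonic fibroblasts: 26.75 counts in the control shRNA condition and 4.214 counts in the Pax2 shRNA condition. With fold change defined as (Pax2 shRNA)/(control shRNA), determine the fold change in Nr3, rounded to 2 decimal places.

0.16

Fold change = 4.214 / 26.75 = 0.158
Nr3 is downregulated.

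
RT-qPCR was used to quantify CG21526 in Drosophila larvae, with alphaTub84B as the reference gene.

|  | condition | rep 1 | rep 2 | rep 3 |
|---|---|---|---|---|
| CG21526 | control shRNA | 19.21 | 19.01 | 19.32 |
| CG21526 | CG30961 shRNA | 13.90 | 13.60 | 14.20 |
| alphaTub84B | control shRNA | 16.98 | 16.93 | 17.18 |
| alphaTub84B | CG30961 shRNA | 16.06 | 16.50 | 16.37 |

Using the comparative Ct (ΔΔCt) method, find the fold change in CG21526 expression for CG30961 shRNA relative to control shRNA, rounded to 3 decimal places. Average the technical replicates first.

Mean Ct: CG21526 control shRNA 19.180; CG21526 CG30961 shRNA 13.900; alphaTub84B control shRNA 17.030; alphaTub84B CG30961 shRNA 16.310
ΔCt(control shRNA) = 19.180 − 17.030 = 2.150
ΔCt(CG30961 shRNA) = 13.900 − 16.310 = -2.410
ΔΔCt = -2.410 − 2.150 = -4.560
Fold change = 2^(−(-4.560)) = 2^4.560 = 23.5883

23.588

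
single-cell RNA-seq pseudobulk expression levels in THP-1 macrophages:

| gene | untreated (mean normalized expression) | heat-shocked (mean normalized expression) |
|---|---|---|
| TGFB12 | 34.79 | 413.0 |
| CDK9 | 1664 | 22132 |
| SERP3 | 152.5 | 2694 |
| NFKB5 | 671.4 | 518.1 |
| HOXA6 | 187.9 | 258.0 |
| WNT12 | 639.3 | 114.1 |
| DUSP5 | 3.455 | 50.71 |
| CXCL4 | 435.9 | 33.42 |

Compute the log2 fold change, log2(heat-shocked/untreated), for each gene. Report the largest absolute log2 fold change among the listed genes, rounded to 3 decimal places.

log2(413.0/34.79) = 3.569  (TGFB12)
log2(22132/1664) = 3.733  (CDK9)
log2(2694/152.5) = 4.143  (SERP3)
log2(518.1/671.4) = -0.374  (NFKB5)
log2(258.0/187.9) = 0.457  (HOXA6)
log2(114.1/639.3) = -2.486  (WNT12)
log2(50.71/3.455) = 3.876  (DUSP5)
log2(33.42/435.9) = -3.705  (CXCL4)
The largest magnitude belongs to SERP3.

4.143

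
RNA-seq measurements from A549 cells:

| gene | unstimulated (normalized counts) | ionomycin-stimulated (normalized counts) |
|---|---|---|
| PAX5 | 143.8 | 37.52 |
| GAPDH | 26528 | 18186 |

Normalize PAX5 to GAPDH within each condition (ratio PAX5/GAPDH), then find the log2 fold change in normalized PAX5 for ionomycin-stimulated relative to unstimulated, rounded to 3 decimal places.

-1.394

PAX5/GAPDH (unstimulated) = 143.8 / 26528 = 0.0054207
PAX5/GAPDH (ionomycin-stimulated) = 37.52 / 18186 = 0.0020631
Fold change = 0.0020631 / 0.0054207 = 0.3806
log2(0.3806) = -1.3936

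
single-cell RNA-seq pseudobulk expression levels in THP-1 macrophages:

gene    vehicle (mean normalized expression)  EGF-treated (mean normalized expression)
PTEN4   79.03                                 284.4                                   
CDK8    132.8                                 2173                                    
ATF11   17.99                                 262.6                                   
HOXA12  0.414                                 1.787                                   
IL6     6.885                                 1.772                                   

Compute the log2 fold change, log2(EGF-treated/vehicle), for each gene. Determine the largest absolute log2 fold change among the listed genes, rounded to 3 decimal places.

4.032

log2(284.4/79.03) = 1.847  (PTEN4)
log2(2173/132.8) = 4.032  (CDK8)
log2(262.6/17.99) = 3.868  (ATF11)
log2(1.787/0.414) = 2.110  (HOXA12)
log2(1.772/6.885) = -1.958  (IL6)
The largest magnitude belongs to CDK8.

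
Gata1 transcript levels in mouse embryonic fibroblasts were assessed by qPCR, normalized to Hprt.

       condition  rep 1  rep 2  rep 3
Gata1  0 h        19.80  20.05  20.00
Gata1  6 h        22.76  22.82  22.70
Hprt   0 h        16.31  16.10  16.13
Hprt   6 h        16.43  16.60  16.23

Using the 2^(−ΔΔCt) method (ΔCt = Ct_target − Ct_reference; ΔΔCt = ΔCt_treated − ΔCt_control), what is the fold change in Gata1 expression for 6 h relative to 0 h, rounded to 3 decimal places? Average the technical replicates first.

0.168

Mean Ct: Gata1 0 h 19.950; Gata1 6 h 22.760; Hprt 0 h 16.180; Hprt 6 h 16.420
ΔCt(0 h) = 19.950 − 16.180 = 3.770
ΔCt(6 h) = 22.760 − 16.420 = 6.340
ΔΔCt = 6.340 − 3.770 = 2.570
Fold change = 2^(−2.570) = 0.1684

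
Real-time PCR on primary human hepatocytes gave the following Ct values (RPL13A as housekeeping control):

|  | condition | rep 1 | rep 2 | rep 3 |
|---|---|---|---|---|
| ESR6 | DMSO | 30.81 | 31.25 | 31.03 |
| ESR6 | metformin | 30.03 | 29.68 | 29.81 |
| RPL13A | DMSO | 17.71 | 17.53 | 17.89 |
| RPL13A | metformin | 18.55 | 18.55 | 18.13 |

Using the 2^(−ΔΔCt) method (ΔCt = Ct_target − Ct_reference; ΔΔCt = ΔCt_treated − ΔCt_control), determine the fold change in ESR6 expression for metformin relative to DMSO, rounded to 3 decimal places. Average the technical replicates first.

Mean Ct: ESR6 DMSO 31.030; ESR6 metformin 29.840; RPL13A DMSO 17.710; RPL13A metformin 18.410
ΔCt(DMSO) = 31.030 − 17.710 = 13.320
ΔCt(metformin) = 29.840 − 18.410 = 11.430
ΔΔCt = 11.430 − 13.320 = -1.890
Fold change = 2^(−(-1.890)) = 2^1.890 = 3.7064

3.706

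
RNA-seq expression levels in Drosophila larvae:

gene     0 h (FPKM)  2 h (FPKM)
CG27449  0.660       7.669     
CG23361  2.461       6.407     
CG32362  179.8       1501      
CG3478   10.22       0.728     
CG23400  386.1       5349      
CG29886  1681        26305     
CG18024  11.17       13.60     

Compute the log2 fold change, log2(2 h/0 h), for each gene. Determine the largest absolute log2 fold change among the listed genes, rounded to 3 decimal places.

log2(7.669/0.660) = 3.539  (CG27449)
log2(6.407/2.461) = 1.380  (CG23361)
log2(1501/179.8) = 3.061  (CG32362)
log2(0.728/10.22) = -3.811  (CG3478)
log2(5349/386.1) = 3.792  (CG23400)
log2(26305/1681) = 3.968  (CG29886)
log2(13.60/11.17) = 0.284  (CG18024)
The largest magnitude belongs to CG29886.

3.968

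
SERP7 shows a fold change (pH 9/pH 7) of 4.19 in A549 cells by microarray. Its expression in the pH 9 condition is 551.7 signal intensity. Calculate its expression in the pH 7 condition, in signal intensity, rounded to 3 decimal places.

pH 7 expression = 551.7 / 4.19 = 131.671

131.671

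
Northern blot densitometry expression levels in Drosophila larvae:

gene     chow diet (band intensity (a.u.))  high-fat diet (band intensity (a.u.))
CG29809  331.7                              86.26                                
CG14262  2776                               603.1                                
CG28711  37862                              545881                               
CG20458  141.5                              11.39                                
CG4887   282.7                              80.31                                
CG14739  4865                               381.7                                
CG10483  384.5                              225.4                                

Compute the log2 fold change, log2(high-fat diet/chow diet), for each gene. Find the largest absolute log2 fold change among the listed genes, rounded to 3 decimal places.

3.850

log2(86.26/331.7) = -1.943  (CG29809)
log2(603.1/2776) = -2.203  (CG14262)
log2(545881/37862) = 3.850  (CG28711)
log2(11.39/141.5) = -3.635  (CG20458)
log2(80.31/282.7) = -1.816  (CG4887)
log2(381.7/4865) = -3.672  (CG14739)
log2(225.4/384.5) = -0.770  (CG10483)
The largest magnitude belongs to CG28711.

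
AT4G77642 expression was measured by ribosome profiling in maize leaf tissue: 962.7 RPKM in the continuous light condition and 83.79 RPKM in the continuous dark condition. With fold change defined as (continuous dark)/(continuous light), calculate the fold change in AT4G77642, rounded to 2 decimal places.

Fold change = 83.79 / 962.7 = 0.087
AT4G77642 is downregulated.

0.09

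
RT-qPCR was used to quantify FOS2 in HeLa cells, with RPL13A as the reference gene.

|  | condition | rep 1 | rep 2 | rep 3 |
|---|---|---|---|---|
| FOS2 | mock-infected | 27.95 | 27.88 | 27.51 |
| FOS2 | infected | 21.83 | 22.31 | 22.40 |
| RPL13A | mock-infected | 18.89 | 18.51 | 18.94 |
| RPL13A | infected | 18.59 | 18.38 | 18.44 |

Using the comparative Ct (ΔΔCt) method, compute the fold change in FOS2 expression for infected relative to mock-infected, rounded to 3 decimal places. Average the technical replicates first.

39.124

Mean Ct: FOS2 mock-infected 27.780; FOS2 infected 22.180; RPL13A mock-infected 18.780; RPL13A infected 18.470
ΔCt(mock-infected) = 27.780 − 18.780 = 9.000
ΔCt(infected) = 22.180 − 18.470 = 3.710
ΔΔCt = 3.710 − 9.000 = -5.290
Fold change = 2^(−(-5.290)) = 2^5.290 = 39.1245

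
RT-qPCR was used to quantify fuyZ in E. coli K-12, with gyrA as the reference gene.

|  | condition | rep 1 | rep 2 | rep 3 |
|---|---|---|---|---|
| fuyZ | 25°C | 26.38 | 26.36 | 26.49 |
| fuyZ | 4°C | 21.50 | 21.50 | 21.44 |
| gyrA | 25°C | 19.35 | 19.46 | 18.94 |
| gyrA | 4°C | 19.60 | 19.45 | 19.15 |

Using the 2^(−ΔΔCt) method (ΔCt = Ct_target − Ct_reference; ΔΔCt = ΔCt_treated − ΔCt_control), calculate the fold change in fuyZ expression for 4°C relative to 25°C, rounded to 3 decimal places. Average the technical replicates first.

33.825

Mean Ct: fuyZ 25°C 26.410; fuyZ 4°C 21.480; gyrA 25°C 19.250; gyrA 4°C 19.400
ΔCt(25°C) = 26.410 − 19.250 = 7.160
ΔCt(4°C) = 21.480 − 19.400 = 2.080
ΔΔCt = 2.080 − 7.160 = -5.080
Fold change = 2^(−(-5.080)) = 2^5.080 = 33.8246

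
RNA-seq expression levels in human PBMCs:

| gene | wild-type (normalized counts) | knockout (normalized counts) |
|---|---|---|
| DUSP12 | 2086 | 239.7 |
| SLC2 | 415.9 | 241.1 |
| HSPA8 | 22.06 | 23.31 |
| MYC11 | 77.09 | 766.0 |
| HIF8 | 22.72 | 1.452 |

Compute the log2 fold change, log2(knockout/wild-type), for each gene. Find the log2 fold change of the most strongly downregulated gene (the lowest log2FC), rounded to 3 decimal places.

log2(239.7/2086) = -3.121  (DUSP12)
log2(241.1/415.9) = -0.787  (SLC2)
log2(23.31/22.06) = 0.080  (HSPA8)
log2(766.0/77.09) = 3.313  (MYC11)
log2(1.452/22.72) = -3.968  (HIF8)
HIF8 is most strongly downregulated.

-3.968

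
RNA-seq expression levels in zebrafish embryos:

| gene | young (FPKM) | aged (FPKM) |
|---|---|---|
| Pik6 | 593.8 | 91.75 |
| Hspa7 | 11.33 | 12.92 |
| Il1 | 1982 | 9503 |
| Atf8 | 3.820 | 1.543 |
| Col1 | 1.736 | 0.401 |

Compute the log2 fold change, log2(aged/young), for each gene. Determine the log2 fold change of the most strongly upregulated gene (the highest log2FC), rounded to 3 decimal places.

log2(91.75/593.8) = -2.694  (Pik6)
log2(12.92/11.33) = 0.189  (Hspa7)
log2(9503/1982) = 2.261  (Il1)
log2(1.543/3.820) = -1.308  (Atf8)
log2(0.401/1.736) = -2.114  (Col1)
Il1 is most strongly upregulated.

2.261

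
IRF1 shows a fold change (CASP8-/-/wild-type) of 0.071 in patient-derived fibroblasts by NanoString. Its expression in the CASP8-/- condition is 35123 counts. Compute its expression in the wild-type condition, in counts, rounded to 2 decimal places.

wild-type expression = 35123 / 0.071 = 494690.14

494690.14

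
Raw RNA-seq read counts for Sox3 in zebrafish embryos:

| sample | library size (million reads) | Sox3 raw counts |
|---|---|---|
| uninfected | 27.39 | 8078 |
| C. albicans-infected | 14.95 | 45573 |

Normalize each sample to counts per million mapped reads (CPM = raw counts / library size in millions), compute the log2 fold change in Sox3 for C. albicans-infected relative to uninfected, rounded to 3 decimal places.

CPM(uninfected) = 8078 / 27.39 = 294.9252
CPM(C. albicans-infected) = 45573 / 14.95 = 3048.3612
Fold change = 3048.3612 / 294.9252 = 10.33605
log2(10.33605) = 3.3696

3.370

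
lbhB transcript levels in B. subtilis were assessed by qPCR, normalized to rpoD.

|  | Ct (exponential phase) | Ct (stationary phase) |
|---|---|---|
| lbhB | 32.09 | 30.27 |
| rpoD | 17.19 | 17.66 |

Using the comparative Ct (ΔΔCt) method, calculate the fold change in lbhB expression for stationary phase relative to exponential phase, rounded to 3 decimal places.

ΔCt(exponential phase) = 32.090 − 17.190 = 14.900
ΔCt(stationary phase) = 30.270 − 17.660 = 12.610
ΔΔCt = 12.610 − 14.900 = -2.290
Fold change = 2^(−(-2.290)) = 2^2.290 = 4.8906

4.891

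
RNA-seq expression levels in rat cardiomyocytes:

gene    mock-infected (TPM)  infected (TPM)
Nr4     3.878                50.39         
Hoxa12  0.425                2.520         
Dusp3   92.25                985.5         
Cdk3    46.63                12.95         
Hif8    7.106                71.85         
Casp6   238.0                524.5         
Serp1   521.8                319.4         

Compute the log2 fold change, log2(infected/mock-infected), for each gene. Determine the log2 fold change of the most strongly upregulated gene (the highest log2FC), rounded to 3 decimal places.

3.700

log2(50.39/3.878) = 3.700  (Nr4)
log2(2.520/0.425) = 2.568  (Hoxa12)
log2(985.5/92.25) = 3.417  (Dusp3)
log2(12.95/46.63) = -1.848  (Cdk3)
log2(71.85/7.106) = 3.338  (Hif8)
log2(524.5/238.0) = 1.140  (Casp6)
log2(319.4/521.8) = -0.708  (Serp1)
Nr4 is most strongly upregulated.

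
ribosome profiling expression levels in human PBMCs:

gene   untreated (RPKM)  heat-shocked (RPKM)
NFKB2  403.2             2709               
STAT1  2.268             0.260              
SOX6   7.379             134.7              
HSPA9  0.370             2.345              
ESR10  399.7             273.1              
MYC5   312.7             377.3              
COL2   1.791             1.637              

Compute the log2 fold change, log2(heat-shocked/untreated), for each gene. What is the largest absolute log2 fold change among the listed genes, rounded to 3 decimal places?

log2(2709/403.2) = 2.748  (NFKB2)
log2(0.260/2.268) = -3.125  (STAT1)
log2(134.7/7.379) = 4.190  (SOX6)
log2(2.345/0.370) = 2.664  (HSPA9)
log2(273.1/399.7) = -0.549  (ESR10)
log2(377.3/312.7) = 0.271  (MYC5)
log2(1.637/1.791) = -0.130  (COL2)
The largest magnitude belongs to SOX6.

4.190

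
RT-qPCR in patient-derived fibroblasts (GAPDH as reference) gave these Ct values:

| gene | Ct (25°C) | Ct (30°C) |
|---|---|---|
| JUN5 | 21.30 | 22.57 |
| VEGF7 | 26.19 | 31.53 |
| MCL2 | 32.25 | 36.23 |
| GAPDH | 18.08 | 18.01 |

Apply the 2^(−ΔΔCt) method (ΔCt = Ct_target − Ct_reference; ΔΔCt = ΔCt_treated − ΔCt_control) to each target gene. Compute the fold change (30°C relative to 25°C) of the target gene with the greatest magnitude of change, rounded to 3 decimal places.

0.024

JUN5: ΔΔCt = (22.57−18.01) − (21.30−18.08) = 4.56 − 3.22 = 1.34; fold change = 2^-1.34 = 0.395
VEGF7: ΔΔCt = (31.53−18.01) − (26.19−18.08) = 13.52 − 8.11 = 5.41; fold change = 2^-5.41 = 0.024
MCL2: ΔΔCt = (36.23−18.01) − (32.25−18.08) = 18.22 − 14.17 = 4.05; fold change = 2^-4.05 = 0.060
VEGF7 has the largest |ΔΔCt| = 5.41.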